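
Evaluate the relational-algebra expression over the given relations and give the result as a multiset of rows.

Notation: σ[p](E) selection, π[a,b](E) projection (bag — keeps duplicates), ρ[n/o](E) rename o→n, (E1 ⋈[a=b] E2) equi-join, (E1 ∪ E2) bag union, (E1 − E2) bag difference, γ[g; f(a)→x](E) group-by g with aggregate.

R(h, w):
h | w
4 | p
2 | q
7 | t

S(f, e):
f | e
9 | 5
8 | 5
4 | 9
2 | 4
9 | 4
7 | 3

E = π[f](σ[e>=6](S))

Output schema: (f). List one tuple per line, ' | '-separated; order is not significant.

Row counts bottom-up:
  S → 6
  σ[e>=6](S) → 1
  π[f](σ[e>=6](S)) → 1

== RESULT ==
f
4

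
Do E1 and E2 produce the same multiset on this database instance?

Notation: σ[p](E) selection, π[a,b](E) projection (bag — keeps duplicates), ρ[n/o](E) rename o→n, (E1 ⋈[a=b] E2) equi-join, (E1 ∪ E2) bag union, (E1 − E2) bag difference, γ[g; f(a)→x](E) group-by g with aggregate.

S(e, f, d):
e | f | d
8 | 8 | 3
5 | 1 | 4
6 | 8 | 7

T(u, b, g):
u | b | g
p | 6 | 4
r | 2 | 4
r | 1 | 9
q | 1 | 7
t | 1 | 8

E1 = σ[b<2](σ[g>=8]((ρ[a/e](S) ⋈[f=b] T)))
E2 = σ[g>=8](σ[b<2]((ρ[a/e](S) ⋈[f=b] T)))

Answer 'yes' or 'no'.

E1 stepwise |·|:
  S → 3
  ρ[a/e](S) → 3
  T → 5
  (ρ[a/e](S) ⋈[f=b] T) → 3
  σ[g>=8]((ρ[a/e](S) ⋈[f=b] T)) → 2
  σ[b<2](σ[g>=8]((ρ[a/e](S) ⋈[f=b] T))) → 2
E2 stepwise |·|:
  S → 3
  ρ[a/e](S) → 3
  T → 5
  (ρ[a/e](S) ⋈[f=b] T) → 3
  σ[b<2]((ρ[a/e](S) ⋈[f=b] T)) → 3
  σ[g>=8](σ[b<2]((ρ[a/e](S) ⋈[f=b] T))) → 2

E1 and E2 produce the same multiset:
a | f | d | u | b | g
5 | 1 | 4 | r | 1 | 9
5 | 1 | 4 | t | 1 | 8

yes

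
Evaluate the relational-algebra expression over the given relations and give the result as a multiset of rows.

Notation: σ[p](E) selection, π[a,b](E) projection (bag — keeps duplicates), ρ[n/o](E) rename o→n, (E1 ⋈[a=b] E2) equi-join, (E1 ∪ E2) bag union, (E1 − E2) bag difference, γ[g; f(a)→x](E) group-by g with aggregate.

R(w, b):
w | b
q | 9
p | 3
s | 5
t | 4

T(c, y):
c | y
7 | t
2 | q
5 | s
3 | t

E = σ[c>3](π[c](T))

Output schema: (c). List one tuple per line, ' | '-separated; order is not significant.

Per-node cardinality:
  T → 4
  π[c](T) → 4
  σ[c>3](π[c](T)) → 2

== RESULT ==
c
5
7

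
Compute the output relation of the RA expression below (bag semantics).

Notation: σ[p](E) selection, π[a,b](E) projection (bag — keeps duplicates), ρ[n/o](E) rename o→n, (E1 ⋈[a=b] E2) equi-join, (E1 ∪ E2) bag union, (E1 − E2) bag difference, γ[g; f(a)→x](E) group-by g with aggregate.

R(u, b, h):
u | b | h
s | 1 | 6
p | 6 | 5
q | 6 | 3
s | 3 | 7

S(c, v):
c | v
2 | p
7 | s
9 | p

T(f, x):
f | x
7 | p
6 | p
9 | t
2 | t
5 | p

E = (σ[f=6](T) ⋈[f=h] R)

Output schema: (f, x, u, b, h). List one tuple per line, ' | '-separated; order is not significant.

Subexpression sizes:
  T → 5
  σ[f=6](T) → 1
  R → 4
  (σ[f=6](T) ⋈[f=h] R) → 1

== RESULT ==
f | x | u | b | h
6 | p | s | 1 | 6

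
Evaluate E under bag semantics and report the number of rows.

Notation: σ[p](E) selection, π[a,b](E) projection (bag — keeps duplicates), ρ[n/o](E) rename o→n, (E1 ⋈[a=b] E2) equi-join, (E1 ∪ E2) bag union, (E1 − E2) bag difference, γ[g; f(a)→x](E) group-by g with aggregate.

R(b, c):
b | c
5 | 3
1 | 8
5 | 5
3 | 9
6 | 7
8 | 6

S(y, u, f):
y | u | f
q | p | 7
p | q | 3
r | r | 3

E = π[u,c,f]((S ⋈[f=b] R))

Per-node cardinality:
  S → 3
  R → 6
  (S ⋈[f=b] R) → 2
  π[u,c,f]((S ⋈[f=b] R)) → 2

|E| = 2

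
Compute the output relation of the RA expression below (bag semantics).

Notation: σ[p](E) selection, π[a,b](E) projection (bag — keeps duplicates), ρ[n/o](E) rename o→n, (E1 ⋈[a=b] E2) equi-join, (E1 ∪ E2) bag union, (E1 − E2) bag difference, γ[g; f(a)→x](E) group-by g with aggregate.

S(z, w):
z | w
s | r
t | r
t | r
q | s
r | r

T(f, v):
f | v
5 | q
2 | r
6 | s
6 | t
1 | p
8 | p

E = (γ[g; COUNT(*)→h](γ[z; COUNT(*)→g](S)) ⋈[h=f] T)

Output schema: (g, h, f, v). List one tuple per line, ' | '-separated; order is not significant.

Stepwise |·|:
  S → 5
  γ[z; COUNT(*)→g](S) → 4
  γ[g; COUNT(*)→h](γ[z; COUNT(*)→g](S)) → 2
  T → 6
  (γ[g; COUNT(*)→h](γ[z; COUNT(*)→g](S)) ⋈[h=f] T) → 1

== RESULT ==
g | h | f | v
2 | 1 | 1 | p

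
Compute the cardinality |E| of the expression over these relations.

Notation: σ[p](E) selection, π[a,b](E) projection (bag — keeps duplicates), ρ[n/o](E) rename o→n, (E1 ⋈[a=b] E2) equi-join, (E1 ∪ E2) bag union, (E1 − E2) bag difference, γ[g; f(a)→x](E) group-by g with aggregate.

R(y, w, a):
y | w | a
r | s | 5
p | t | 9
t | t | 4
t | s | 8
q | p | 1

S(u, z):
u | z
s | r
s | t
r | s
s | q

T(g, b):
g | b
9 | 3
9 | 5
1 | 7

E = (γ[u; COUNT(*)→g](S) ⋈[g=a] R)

Row counts bottom-up:
  S → 4
  γ[u; COUNT(*)→g](S) → 2
  R → 5
  (γ[u; COUNT(*)→g](S) ⋈[g=a] R) → 1

|E| = 1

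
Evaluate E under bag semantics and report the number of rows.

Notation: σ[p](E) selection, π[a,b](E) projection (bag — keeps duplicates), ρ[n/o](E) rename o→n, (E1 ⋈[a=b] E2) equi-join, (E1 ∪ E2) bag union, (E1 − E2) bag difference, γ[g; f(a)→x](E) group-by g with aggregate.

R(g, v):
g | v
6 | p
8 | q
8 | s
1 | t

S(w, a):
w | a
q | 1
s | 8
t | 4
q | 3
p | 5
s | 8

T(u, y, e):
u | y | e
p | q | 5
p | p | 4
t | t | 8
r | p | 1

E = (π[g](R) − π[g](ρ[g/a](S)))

Stepwise |·|:
  R → 4
  π[g](R) → 4
  S → 6
  ρ[g/a](S) → 6
  π[g](ρ[g/a](S)) → 6
  (π[g](R) − π[g](ρ[g/a](S))) → 1

|E| = 1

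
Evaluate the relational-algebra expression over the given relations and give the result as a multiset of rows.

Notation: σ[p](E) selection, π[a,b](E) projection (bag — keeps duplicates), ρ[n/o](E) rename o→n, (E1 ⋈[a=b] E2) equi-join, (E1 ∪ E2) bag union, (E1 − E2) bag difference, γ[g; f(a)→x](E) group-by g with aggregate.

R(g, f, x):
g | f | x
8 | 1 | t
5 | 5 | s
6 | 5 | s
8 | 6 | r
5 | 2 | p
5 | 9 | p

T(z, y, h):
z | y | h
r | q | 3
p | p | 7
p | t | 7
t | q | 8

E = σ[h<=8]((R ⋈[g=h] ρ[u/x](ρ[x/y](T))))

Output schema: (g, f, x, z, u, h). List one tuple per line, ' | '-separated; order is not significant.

Per-node cardinality:
  R → 6
  T → 4
  ρ[x/y](T) → 4
  ρ[u/x](ρ[x/y](T)) → 4
  (R ⋈[g=h] ρ[u/x](ρ[x/y](T))) → 2
  σ[h<=8]((R ⋈[g=h] ρ[u/x](ρ[x/y](T)))) → 2

== RESULT ==
g | f | x | z | u | h
8 | 1 | t | t | q | 8
8 | 6 | r | t | q | 8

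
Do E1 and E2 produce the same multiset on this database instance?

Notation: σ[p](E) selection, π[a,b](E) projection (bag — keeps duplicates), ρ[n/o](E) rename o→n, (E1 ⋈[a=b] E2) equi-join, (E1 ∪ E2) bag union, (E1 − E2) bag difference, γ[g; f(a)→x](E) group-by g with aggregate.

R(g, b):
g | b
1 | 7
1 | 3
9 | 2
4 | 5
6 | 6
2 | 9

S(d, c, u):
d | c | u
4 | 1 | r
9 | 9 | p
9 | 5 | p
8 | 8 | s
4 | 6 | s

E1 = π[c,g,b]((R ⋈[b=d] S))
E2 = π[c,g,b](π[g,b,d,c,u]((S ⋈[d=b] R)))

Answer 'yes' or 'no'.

E1 row counts bottom-up:
  R → 6
  S → 5
  (R ⋈[b=d] S) → 2
  π[c,g,b]((R ⋈[b=d] S)) → 2
E2 row counts bottom-up:
  S → 5
  R → 6
  (S ⋈[d=b] R) → 2
  π[g,b,d,c,u]((S ⋈[d=b] R)) → 2
  π[c,g,b](π[g,b,d,c,u]((S ⋈[d=b] R))) → 2

E1 and E2 produce the same multiset:
c | g | b
5 | 2 | 9
9 | 2 | 9

yes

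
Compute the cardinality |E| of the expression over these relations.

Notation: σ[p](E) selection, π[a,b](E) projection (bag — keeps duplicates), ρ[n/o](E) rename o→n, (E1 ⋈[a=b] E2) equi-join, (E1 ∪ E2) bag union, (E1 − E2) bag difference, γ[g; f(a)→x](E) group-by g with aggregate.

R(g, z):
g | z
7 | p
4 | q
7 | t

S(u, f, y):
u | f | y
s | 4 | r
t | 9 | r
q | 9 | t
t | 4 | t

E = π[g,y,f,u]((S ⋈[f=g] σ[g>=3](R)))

Subexpression sizes:
  S → 4
  R → 3
  σ[g>=3](R) → 3
  (S ⋈[f=g] σ[g>=3](R)) → 2
  π[g,y,f,u]((S ⋈[f=g] σ[g>=3](R))) → 2

|E| = 2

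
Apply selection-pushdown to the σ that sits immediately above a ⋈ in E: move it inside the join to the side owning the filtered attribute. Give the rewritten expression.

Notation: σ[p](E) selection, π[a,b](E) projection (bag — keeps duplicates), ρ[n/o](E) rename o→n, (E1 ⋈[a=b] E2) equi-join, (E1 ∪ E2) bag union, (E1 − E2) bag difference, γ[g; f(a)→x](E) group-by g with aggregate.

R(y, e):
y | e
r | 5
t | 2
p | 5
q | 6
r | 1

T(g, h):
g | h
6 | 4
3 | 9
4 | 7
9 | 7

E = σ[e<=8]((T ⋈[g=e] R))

σ filters on e, owned by the right side.
E' = (T ⋈[g=e] σ[e<=8](R))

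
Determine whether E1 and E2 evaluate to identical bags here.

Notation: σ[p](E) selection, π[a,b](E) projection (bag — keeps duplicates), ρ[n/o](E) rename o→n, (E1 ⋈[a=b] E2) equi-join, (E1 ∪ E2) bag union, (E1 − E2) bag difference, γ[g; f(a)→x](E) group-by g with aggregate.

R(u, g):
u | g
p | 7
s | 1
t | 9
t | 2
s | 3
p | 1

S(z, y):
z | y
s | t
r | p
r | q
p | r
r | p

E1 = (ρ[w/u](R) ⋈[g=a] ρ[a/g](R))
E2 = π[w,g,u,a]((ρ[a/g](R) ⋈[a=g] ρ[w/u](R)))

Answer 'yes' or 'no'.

E1 stepwise |·|:
  R → 6
  ρ[w/u](R) → 6
  R → 6
  ρ[a/g](R) → 6
  (ρ[w/u](R) ⋈[g=a] ρ[a/g](R)) → 8
E2 stepwise |·|:
  R → 6
  ρ[a/g](R) → 6
  R → 6
  ρ[w/u](R) → 6
  (ρ[a/g](R) ⋈[a=g] ρ[w/u](R)) → 8
  π[w,g,u,a]((ρ[a/g](R) ⋈[a=g] ρ[w/u](R))) → 8

E1 and E2 produce the same multiset:
w | g | u | a
p | 1 | p | 1
p | 1 | s | 1
p | 7 | p | 7
s | 1 | p | 1
s | 1 | s | 1
s | 3 | s | 3
t | 2 | t | 2
t | 9 | t | 9

yes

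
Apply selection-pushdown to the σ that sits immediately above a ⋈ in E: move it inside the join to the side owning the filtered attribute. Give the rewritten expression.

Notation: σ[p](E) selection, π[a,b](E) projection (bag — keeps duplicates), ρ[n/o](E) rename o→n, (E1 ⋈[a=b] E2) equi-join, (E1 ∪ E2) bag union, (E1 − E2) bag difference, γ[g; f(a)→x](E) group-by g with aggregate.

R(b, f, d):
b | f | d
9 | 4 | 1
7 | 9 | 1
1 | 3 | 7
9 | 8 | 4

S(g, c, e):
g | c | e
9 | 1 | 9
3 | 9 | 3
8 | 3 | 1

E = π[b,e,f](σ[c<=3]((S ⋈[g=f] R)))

σ filters on c, owned by the left side.
E' = π[b,e,f]((σ[c<=3](S) ⋈[g=f] R))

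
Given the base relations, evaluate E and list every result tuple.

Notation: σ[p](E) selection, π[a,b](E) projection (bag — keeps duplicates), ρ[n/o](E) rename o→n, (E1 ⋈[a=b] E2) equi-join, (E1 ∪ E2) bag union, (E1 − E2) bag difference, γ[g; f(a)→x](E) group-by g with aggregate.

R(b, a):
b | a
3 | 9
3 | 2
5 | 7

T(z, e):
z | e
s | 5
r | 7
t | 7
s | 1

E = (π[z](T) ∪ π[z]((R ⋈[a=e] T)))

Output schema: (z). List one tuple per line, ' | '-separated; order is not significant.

Row counts bottom-up:
  T → 4
  π[z](T) → 4
  R → 3
  T → 4
  (R ⋈[a=e] T) → 2
  π[z]((R ⋈[a=e] T)) → 2
  (π[z](T) ∪ π[z]((R ⋈[a=e] T))) → 6

== RESULT ==
z
r
r
s
s
t
t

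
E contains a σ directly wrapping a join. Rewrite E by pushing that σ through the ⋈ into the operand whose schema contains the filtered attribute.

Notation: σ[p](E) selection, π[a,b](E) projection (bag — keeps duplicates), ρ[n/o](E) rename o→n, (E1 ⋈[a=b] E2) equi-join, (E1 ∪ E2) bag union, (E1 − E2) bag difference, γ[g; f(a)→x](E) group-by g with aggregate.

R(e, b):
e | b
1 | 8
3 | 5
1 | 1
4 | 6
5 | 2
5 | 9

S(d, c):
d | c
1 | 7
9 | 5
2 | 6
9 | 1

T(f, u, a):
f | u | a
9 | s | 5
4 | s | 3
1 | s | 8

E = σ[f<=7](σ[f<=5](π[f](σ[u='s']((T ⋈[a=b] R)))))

σ filters on u, owned by the left side.
E' = σ[f<=7](σ[f<=5](π[f]((σ[u='s'](T) ⋈[a=b] R))))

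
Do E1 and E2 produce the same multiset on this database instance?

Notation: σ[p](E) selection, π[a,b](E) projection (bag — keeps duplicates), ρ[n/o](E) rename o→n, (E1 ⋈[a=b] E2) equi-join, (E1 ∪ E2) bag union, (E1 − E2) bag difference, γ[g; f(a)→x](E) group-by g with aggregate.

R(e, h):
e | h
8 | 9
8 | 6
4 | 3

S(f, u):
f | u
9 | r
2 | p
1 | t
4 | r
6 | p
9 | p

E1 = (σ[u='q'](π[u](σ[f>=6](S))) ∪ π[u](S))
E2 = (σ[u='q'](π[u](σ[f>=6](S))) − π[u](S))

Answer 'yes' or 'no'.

E1 subexpression sizes:
  S → 6
  σ[f>=6](S) → 3
  π[u](σ[f>=6](S)) → 3
  σ[u='q'](π[u](σ[f>=6](S))) → 0
  S → 6
  π[u](S) → 6
  (σ[u='q'](π[u](σ[f>=6](S))) ∪ π[u](S)) → 6
E2 subexpression sizes:
  S → 6
  σ[f>=6](S) → 3
  π[u](σ[f>=6](S)) → 3
  σ[u='q'](π[u](σ[f>=6](S))) → 0
  S → 6
  π[u](S) → 6
  (σ[u='q'](π[u](σ[f>=6](S))) − π[u](S)) → 0

E1 result:
u
p
p
p
r
r
t
E2 result:
u
(0 rows)
Witness: ('p',) appears 3× in E1 but 0× in E2.

no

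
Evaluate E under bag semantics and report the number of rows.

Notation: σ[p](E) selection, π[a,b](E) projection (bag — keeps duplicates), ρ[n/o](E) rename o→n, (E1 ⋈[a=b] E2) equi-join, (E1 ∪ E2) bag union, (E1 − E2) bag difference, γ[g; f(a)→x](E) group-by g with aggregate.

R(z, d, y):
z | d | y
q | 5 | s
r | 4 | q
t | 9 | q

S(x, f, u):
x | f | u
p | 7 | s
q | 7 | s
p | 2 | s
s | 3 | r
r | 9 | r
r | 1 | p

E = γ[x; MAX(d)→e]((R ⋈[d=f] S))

Subexpression sizes:
  R → 3
  S → 6
  (R ⋈[d=f] S) → 1
  γ[x; MAX(d)→e]((R ⋈[d=f] S)) → 1

|E| = 1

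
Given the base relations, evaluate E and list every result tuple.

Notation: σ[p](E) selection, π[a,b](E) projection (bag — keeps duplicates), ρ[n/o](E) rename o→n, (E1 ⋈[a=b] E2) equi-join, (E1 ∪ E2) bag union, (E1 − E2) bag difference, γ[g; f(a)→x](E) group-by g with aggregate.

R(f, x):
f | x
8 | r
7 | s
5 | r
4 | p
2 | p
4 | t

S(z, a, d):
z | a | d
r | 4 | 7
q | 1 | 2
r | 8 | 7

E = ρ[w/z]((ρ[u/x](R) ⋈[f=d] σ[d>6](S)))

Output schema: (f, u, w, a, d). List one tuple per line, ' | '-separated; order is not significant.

Subexpression sizes:
  R → 6
  ρ[u/x](R) → 6
  S → 3
  σ[d>6](S) → 2
  (ρ[u/x](R) ⋈[f=d] σ[d>6](S)) → 2
  ρ[w/z]((ρ[u/x](R) ⋈[f=d] σ[d>6](S))) → 2

== RESULT ==
f | u | w | a | d
7 | s | r | 4 | 7
7 | s | r | 8 | 7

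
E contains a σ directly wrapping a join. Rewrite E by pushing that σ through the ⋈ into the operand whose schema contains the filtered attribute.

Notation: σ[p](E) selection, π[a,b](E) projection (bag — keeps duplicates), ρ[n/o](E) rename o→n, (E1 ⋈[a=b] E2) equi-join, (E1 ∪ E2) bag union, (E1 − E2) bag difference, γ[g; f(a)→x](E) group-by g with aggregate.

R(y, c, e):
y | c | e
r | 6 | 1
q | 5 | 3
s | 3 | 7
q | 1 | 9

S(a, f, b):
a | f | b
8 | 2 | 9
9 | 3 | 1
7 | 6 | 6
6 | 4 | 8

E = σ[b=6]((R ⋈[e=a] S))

σ filters on b, owned by the right side.
E' = (R ⋈[e=a] σ[b=6](S))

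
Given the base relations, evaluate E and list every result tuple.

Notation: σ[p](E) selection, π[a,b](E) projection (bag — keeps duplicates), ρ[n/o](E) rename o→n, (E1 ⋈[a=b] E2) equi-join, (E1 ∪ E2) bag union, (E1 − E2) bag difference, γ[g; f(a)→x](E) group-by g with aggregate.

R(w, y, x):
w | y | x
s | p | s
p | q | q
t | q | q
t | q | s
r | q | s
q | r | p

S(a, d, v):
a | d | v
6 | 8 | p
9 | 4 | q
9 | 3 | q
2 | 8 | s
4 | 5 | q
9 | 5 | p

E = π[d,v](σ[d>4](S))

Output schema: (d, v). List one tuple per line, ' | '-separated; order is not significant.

Row counts bottom-up:
  S → 6
  σ[d>4](S) → 4
  π[d,v](σ[d>4](S)) → 4

== RESULT ==
d | v
5 | p
5 | q
8 | p
8 | s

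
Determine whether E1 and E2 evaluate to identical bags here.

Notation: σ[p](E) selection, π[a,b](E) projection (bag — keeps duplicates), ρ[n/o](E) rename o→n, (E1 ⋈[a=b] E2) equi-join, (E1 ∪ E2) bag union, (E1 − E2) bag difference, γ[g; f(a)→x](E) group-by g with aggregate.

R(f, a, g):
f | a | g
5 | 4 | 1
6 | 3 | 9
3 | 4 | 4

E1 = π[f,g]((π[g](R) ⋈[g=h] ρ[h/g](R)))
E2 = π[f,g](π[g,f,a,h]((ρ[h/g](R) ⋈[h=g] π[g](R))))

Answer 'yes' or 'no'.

E1 stepwise |·|:
  R → 3
  π[g](R) → 3
  R → 3
  ρ[h/g](R) → 3
  (π[g](R) ⋈[g=h] ρ[h/g](R)) → 3
  π[f,g]((π[g](R) ⋈[g=h] ρ[h/g](R))) → 3
E2 stepwise |·|:
  R → 3
  ρ[h/g](R) → 3
  R → 3
  π[g](R) → 3
  (ρ[h/g](R) ⋈[h=g] π[g](R)) → 3
  π[g,f,a,h]((ρ[h/g](R) ⋈[h=g] π[g](R))) → 3
  π[f,g](π[g,f,a,h]((ρ[h/g](R) ⋈[h=g] π[g](R)))) → 3

E1 and E2 produce the same multiset:
f | g
3 | 4
5 | 1
6 | 9

yes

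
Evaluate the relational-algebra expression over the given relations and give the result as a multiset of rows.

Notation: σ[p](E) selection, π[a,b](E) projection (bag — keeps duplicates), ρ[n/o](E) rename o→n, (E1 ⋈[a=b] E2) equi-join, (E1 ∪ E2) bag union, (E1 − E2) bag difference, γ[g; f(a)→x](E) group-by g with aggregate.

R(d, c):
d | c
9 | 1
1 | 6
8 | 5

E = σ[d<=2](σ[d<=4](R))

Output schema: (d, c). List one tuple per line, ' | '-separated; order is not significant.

Subexpression sizes:
  R → 3
  σ[d<=4](R) → 1
  σ[d<=2](σ[d<=4](R)) → 1

== RESULT ==
d | c
1 | 6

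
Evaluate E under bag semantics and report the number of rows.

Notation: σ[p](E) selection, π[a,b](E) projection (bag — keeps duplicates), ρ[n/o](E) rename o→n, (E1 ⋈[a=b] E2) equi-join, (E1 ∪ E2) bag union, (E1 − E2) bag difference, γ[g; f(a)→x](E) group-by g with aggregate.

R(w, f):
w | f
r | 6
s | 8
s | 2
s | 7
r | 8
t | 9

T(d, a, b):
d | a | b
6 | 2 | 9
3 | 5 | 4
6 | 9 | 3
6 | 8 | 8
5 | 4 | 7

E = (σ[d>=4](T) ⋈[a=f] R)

Subexpression sizes:
  T → 5
  σ[d>=4](T) → 4
  R → 6
  (σ[d>=4](T) ⋈[a=f] R) → 4

|E| = 4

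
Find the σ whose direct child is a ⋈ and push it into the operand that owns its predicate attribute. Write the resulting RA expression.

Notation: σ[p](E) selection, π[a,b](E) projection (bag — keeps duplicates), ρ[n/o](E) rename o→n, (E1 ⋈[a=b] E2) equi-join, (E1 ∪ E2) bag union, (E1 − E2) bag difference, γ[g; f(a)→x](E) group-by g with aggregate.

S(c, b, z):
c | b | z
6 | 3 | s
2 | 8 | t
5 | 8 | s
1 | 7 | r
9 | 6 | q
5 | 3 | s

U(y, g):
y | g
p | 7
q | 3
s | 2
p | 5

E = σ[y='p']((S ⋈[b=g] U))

σ filters on y, owned by the right side.
E' = (S ⋈[b=g] σ[y='p'](U))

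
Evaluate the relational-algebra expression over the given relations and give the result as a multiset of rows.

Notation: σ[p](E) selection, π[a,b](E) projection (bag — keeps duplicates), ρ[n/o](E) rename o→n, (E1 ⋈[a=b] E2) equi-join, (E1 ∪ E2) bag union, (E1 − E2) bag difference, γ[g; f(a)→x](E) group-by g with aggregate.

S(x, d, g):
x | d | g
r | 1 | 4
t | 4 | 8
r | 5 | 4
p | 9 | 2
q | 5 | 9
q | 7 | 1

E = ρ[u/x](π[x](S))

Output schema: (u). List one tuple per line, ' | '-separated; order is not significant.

Row counts bottom-up:
  S → 6
  π[x](S) → 6
  ρ[u/x](π[x](S)) → 6

== RESULT ==
u
p
q
q
r
r
t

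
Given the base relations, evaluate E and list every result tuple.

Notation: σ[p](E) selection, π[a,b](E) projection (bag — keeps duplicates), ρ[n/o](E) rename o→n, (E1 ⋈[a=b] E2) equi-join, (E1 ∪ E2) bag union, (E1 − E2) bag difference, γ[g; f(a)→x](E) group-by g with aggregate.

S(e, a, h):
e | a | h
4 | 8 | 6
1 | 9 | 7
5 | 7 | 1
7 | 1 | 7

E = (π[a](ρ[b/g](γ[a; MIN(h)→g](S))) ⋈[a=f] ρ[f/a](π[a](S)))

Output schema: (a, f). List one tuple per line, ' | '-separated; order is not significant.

Stepwise |·|:
  S → 4
  γ[a; MIN(h)→g](S) → 4
  ρ[b/g](γ[a; MIN(h)→g](S)) → 4
  π[a](ρ[b/g](γ[a; MIN(h)→g](S))) → 4
  S → 4
  π[a](S) → 4
  ρ[f/a](π[a](S)) → 4
  (π[a](ρ[b/g](γ[a; MIN(h)→g](S))) ⋈[a=f] ρ[f/a](π[a](S))) → 4

== RESULT ==
a | f
1 | 1
7 | 7
8 | 8
9 | 9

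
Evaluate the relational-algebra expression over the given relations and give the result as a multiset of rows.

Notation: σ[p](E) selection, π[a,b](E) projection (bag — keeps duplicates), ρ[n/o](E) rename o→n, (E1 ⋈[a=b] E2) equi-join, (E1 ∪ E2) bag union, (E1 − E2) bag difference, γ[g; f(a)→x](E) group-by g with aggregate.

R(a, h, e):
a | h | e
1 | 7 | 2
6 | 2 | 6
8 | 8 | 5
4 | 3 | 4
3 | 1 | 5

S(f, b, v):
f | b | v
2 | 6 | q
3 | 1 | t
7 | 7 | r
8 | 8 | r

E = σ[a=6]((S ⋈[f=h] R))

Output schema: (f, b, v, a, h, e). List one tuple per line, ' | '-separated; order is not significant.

Subexpression sizes:
  S → 4
  R → 5
  (S ⋈[f=h] R) → 4
  σ[a=6]((S ⋈[f=h] R)) → 1

== RESULT ==
f | b | v | a | h | e
2 | 6 | q | 6 | 2 | 6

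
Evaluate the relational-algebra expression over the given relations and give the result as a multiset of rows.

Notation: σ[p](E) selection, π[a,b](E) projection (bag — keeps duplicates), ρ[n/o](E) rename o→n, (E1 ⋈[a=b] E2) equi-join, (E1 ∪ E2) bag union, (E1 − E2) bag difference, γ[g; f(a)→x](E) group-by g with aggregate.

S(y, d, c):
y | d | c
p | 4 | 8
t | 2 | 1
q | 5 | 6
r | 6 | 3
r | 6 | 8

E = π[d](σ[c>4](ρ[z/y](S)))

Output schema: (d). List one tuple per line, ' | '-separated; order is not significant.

Stepwise |·|:
  S → 5
  ρ[z/y](S) → 5
  σ[c>4](ρ[z/y](S)) → 3
  π[d](σ[c>4](ρ[z/y](S))) → 3

== RESULT ==
d
4
5
6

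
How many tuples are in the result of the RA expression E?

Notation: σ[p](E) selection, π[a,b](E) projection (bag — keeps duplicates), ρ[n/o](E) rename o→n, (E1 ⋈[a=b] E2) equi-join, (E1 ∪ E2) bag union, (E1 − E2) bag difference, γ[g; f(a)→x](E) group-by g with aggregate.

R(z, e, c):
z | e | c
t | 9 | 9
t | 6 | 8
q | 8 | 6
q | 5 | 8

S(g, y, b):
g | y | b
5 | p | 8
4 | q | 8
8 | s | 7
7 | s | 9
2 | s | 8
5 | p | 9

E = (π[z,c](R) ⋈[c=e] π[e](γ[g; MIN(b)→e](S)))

Subexpression sizes:
  R → 4
  π[z,c](R) → 4
  S → 6
  γ[g; MIN(b)→e](S) → 5
  π[e](γ[g; MIN(b)→e](S)) → 5
  (π[z,c](R) ⋈[c=e] π[e](γ[g; MIN(b)→e](S))) → 7

|E| = 7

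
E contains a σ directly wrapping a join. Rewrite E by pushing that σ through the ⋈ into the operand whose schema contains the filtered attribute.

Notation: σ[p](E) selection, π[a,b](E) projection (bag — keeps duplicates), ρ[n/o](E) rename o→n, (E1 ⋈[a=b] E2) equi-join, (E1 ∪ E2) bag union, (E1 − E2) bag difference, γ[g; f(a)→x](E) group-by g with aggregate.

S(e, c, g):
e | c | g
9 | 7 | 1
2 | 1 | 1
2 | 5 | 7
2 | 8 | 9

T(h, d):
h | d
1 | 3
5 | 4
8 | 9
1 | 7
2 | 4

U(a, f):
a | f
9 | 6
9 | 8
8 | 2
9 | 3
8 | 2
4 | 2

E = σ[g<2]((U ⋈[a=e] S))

σ filters on g, owned by the right side.
E' = (U ⋈[a=e] σ[g<2](S))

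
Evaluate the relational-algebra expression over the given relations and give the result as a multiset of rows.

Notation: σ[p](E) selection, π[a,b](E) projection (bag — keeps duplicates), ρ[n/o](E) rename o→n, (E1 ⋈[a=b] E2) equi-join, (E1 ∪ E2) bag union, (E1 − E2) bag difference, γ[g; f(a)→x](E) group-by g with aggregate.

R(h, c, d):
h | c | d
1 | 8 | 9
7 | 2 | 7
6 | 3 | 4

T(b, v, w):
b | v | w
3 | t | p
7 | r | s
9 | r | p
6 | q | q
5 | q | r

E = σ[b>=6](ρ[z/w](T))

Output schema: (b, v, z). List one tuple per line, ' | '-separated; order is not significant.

Stepwise |·|:
  T → 5
  ρ[z/w](T) → 5
  σ[b>=6](ρ[z/w](T)) → 3

== RESULT ==
b | v | z
6 | q | q
7 | r | s
9 | r | p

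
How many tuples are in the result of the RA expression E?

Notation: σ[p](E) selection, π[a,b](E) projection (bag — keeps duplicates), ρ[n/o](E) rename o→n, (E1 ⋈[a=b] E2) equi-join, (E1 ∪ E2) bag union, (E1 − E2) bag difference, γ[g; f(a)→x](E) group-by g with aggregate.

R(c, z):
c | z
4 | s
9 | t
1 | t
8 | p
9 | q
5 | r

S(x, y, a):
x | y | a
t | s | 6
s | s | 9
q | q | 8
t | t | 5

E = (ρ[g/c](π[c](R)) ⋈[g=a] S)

Row counts bottom-up:
  R → 6
  π[c](R) → 6
  ρ[g/c](π[c](R)) → 6
  S → 4
  (ρ[g/c](π[c](R)) ⋈[g=a] S) → 4

|E| = 4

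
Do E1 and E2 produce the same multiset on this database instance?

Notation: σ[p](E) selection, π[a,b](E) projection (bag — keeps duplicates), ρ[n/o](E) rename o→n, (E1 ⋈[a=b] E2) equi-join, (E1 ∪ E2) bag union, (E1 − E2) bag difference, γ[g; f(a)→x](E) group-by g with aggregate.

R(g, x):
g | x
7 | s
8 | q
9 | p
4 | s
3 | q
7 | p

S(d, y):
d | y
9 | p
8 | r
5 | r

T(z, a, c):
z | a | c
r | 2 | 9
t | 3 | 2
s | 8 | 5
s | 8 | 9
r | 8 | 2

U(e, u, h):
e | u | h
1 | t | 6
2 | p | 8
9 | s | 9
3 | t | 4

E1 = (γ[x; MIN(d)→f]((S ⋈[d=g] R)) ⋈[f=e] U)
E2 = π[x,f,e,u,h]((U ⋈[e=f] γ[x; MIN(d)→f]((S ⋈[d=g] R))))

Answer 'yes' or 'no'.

E1 stepwise |·|:
  S → 3
  R → 6
  (S ⋈[d=g] R) → 2
  γ[x; MIN(d)→f]((S ⋈[d=g] R)) → 2
  U → 4
  (γ[x; MIN(d)→f]((S ⋈[d=g] R)) ⋈[f=e] U) → 1
E2 stepwise |·|:
  U → 4
  S → 3
  R → 6
  (S ⋈[d=g] R) → 2
  γ[x; MIN(d)→f]((S ⋈[d=g] R)) → 2
  (U ⋈[e=f] γ[x; MIN(d)→f]((S ⋈[d=g] R))) → 1
  π[x,f,e,u,h]((U ⋈[e=f] γ[x; MIN(d)→f]((S ⋈[d=g] R)))) → 1

E1 and E2 produce the same multiset:
x | f | e | u | h
p | 9 | 9 | s | 9

yes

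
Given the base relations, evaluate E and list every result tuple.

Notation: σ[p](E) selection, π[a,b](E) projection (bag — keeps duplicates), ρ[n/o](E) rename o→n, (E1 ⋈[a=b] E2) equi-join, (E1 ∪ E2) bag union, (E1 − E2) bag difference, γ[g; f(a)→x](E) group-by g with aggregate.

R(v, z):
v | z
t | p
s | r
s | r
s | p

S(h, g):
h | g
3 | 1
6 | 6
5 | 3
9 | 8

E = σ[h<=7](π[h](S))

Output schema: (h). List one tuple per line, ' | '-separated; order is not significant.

Subexpression sizes:
  S → 4
  π[h](S) → 4
  σ[h<=7](π[h](S)) → 3

== RESULT ==
h
3
5
6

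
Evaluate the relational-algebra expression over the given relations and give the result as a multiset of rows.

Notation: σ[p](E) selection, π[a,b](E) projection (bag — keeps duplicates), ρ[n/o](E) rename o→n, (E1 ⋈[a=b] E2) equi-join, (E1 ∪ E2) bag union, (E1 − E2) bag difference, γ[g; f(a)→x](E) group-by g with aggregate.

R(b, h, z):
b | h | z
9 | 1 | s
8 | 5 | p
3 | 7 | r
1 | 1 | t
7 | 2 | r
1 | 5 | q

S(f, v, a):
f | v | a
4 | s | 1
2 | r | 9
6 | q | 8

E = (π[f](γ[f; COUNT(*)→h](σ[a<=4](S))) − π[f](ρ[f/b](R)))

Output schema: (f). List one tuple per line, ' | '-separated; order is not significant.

Stepwise |·|:
  S → 3
  σ[a<=4](S) → 1
  γ[f; COUNT(*)→h](σ[a<=4](S)) → 1
  π[f](γ[f; COUNT(*)→h](σ[a<=4](S))) → 1
  R → 6
  ρ[f/b](R) → 6
  π[f](ρ[f/b](R)) → 6
  (π[f](γ[f; COUNT(*)→h](σ[a<=4](S))) − π[f](ρ[f/b](R))) → 1

== RESULT ==
f
4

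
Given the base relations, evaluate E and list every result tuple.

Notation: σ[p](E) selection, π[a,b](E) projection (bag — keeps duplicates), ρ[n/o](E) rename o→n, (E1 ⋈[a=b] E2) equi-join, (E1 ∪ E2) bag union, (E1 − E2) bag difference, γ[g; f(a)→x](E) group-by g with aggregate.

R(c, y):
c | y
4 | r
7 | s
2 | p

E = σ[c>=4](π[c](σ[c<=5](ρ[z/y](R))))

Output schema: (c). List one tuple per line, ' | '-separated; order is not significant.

Stepwise |·|:
  R → 3
  ρ[z/y](R) → 3
  σ[c<=5](ρ[z/y](R)) → 2
  π[c](σ[c<=5](ρ[z/y](R))) → 2
  σ[c>=4](π[c](σ[c<=5](ρ[z/y](R)))) → 1

== RESULT ==
c
4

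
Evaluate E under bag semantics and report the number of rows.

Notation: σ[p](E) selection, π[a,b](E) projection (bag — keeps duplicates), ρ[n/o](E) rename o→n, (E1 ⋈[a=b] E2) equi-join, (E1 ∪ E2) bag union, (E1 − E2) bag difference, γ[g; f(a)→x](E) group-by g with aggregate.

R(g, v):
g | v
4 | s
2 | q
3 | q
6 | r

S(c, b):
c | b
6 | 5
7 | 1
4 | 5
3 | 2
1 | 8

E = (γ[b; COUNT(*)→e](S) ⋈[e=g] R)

Row counts bottom-up:
  S → 5
  γ[b; COUNT(*)→e](S) → 4
  R → 4
  (γ[b; COUNT(*)→e](S) ⋈[e=g] R) → 1

|E| = 1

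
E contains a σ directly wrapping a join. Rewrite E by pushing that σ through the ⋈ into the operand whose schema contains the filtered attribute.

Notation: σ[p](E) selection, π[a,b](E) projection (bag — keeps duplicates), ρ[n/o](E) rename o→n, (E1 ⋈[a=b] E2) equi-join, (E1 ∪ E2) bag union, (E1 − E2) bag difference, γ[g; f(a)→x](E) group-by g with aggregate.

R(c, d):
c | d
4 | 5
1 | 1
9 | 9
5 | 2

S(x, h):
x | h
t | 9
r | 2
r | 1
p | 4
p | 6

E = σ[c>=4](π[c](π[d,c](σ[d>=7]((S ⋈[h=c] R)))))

σ filters on d, owned by the right side.
E' = σ[c>=4](π[c](π[d,c]((S ⋈[h=c] σ[d>=7](R)))))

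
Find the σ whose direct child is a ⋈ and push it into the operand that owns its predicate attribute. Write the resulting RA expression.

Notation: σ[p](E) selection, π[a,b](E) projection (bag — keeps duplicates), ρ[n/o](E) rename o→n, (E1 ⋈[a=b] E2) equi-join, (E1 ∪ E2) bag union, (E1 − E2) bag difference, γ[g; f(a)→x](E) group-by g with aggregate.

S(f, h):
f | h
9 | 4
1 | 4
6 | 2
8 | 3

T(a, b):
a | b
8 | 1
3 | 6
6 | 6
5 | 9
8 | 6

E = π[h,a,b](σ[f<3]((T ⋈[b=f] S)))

σ filters on f, owned by the right side.
E' = π[h,a,b]((T ⋈[b=f] σ[f<3](S)))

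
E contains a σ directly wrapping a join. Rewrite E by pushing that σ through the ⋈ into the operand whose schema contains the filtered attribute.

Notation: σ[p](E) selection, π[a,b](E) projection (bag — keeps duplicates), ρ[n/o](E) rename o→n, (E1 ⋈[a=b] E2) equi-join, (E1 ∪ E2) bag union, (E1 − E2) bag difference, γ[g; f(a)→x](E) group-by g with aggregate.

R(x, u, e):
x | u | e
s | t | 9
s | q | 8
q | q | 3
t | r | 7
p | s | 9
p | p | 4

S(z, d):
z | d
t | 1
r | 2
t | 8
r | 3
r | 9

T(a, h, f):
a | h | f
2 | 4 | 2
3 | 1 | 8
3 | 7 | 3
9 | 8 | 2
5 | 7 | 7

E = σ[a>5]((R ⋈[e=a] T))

σ filters on a, owned by the right side.
E' = (R ⋈[e=a] σ[a>5](T))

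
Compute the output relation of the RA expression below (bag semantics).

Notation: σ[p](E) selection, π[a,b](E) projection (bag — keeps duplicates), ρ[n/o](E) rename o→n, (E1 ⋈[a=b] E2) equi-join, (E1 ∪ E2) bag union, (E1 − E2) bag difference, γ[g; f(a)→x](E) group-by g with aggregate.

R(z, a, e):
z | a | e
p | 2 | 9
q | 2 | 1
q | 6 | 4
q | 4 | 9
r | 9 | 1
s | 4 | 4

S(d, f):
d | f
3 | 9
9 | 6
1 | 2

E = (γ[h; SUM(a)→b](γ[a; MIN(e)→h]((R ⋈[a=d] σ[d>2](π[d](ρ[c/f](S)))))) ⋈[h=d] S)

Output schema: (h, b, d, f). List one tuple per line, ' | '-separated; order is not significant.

Row counts bottom-up:
  R → 6
  S → 3
  ρ[c/f](S) → 3
  π[d](ρ[c/f](S)) → 3
  σ[d>2](π[d](ρ[c/f](S))) → 2
  (R ⋈[a=d] σ[d>2](π[d](ρ[c/f](S)))) → 1
  γ[a; MIN(e)→h]((R ⋈[a=d] σ[d>2](π[d](ρ[c/f](S))))) → 1
  γ[h; SUM(a)→b](γ[a; MIN(e)→h]((R ⋈[a=d] σ[d>2](π[d](ρ[c/f](S)))))) → 1
  S → 3
  (γ[h; SUM(a)→b](γ[a; MIN(e)→h]((R ⋈[a=d] σ[d>2](π[d](ρ[c/f](S)))))) ⋈[h=d] S) → 1

== RESULT ==
h | b | d | f
1 | 9 | 1 | 2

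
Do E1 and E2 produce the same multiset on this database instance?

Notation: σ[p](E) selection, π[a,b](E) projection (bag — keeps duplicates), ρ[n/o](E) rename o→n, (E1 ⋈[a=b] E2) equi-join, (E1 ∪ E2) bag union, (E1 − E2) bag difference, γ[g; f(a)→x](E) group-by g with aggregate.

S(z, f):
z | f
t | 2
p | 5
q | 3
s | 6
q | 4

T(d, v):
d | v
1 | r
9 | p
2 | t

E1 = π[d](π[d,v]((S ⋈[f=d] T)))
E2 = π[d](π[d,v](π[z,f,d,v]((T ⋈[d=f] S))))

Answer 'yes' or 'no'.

E1 per-node cardinality:
  S → 5
  T → 3
  (S ⋈[f=d] T) → 1
  π[d,v]((S ⋈[f=d] T)) → 1
  π[d](π[d,v]((S ⋈[f=d] T))) → 1
E2 per-node cardinality:
  T → 3
  S → 5
  (T ⋈[d=f] S) → 1
  π[z,f,d,v]((T ⋈[d=f] S)) → 1
  π[d,v](π[z,f,d,v]((T ⋈[d=f] S))) → 1
  π[d](π[d,v](π[z,f,d,v]((T ⋈[d=f] S)))) → 1

E1 and E2 produce the same multiset:
d
2

yes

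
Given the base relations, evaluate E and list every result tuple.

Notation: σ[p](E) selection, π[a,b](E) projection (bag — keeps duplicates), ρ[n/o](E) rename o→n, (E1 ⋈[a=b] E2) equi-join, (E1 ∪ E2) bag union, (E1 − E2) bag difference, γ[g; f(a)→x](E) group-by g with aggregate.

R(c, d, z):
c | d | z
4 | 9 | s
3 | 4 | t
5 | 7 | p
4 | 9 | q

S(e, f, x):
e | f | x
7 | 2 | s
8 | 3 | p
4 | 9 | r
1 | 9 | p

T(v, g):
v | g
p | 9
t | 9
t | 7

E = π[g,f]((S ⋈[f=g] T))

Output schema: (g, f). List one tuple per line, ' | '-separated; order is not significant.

Per-node cardinality:
  S → 4
  T → 3
  (S ⋈[f=g] T) → 4
  π[g,f]((S ⋈[f=g] T)) → 4

== RESULT ==
g | f
9 | 9
9 | 9
9 | 9
9 | 9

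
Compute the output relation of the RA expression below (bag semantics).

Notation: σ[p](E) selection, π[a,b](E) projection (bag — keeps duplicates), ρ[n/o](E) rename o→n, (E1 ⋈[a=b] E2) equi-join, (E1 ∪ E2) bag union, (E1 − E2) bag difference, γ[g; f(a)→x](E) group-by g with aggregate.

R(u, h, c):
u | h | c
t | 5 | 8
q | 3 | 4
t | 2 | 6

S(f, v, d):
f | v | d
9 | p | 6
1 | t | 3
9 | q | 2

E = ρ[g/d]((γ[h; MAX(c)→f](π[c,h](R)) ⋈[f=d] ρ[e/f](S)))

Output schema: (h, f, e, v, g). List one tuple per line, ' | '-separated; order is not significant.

Subexpression sizes:
  R → 3
  π[c,h](R) → 3
  γ[h; MAX(c)→f](π[c,h](R)) → 3
  S → 3
  ρ[e/f](S) → 3
  (γ[h; MAX(c)→f](π[c,h](R)) ⋈[f=d] ρ[e/f](S)) → 1
  ρ[g/d]((γ[h; MAX(c)→f](π[c,h](R)) ⋈[f=d] ρ[e/f](S))) → 1

== RESULT ==
h | f | e | v | g
2 | 6 | 9 | p | 6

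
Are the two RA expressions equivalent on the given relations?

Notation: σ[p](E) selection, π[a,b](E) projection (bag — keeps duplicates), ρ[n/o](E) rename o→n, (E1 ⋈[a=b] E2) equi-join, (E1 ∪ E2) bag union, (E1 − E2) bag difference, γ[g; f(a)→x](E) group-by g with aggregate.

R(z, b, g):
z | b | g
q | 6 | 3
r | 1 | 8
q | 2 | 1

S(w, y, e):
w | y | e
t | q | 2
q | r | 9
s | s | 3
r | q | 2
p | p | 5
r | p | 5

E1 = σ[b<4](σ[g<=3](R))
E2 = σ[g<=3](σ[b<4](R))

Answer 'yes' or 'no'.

E1 stepwise |·|:
  R → 3
  σ[g<=3](R) → 2
  σ[b<4](σ[g<=3](R)) → 1
E2 stepwise |·|:
  R → 3
  σ[b<4](R) → 2
  σ[g<=3](σ[b<4](R)) → 1

E1 and E2 produce the same multiset:
z | b | g
q | 2 | 1

yes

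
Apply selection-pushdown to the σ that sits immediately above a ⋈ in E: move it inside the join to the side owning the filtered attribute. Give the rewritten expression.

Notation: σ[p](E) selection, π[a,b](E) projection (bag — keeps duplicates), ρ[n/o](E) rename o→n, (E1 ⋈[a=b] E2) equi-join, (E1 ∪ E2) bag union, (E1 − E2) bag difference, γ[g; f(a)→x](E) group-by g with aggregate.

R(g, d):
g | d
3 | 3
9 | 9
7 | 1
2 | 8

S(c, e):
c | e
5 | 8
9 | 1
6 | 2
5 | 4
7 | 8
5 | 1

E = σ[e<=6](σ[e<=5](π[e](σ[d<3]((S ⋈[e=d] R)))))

σ filters on d, owned by the right side.
E' = σ[e<=6](σ[e<=5](π[e]((S ⋈[e=d] σ[d<3](R)))))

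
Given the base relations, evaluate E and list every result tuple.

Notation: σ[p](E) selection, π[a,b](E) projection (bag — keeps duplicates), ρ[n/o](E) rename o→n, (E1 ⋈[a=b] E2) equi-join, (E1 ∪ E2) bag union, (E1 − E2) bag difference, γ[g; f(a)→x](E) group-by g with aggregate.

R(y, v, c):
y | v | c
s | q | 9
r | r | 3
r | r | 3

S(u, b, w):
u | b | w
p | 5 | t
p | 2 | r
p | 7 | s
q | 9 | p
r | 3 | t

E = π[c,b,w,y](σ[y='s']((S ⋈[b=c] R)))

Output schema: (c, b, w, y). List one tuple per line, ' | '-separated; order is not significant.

Row counts bottom-up:
  S → 5
  R → 3
  (S ⋈[b=c] R) → 3
  σ[y='s']((S ⋈[b=c] R)) → 1
  π[c,b,w,y](σ[y='s']((S ⋈[b=c] R))) → 1

== RESULT ==
c | b | w | y
9 | 9 | p | s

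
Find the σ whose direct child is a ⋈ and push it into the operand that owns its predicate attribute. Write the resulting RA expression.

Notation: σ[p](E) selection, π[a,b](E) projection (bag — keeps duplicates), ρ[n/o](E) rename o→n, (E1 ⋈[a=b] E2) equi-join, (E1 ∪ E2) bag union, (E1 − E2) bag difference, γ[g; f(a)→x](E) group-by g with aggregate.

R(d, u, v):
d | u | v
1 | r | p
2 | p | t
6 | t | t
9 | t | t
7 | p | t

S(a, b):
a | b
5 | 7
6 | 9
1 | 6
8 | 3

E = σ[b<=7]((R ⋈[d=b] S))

σ filters on b, owned by the right side.
E' = (R ⋈[d=b] σ[b<=7](S))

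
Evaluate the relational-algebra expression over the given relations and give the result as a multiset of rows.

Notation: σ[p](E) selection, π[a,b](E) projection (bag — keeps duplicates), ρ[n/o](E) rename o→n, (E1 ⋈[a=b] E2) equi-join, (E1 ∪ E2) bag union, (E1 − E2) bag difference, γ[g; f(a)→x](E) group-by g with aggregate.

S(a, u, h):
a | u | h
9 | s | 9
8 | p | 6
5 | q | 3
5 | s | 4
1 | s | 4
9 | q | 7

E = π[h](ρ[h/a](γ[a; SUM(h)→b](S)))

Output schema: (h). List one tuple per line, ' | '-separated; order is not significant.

Stepwise |·|:
  S → 6
  γ[a; SUM(h)→b](S) → 4
  ρ[h/a](γ[a; SUM(h)→b](S)) → 4
  π[h](ρ[h/a](γ[a; SUM(h)→b](S))) → 4

== RESULT ==
h
1
5
8
9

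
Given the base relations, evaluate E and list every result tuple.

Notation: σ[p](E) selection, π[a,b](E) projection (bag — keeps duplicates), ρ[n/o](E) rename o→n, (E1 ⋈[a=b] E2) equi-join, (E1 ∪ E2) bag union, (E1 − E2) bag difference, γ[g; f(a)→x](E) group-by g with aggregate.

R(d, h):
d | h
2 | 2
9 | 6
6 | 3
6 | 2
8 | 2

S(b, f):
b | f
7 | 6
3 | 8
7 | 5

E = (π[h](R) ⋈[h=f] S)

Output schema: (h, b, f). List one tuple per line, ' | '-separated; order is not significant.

Subexpression sizes:
  R → 5
  π[h](R) → 5
  S → 3
  (π[h](R) ⋈[h=f] S) → 1

== RESULT ==
h | b | f
6 | 7 | 6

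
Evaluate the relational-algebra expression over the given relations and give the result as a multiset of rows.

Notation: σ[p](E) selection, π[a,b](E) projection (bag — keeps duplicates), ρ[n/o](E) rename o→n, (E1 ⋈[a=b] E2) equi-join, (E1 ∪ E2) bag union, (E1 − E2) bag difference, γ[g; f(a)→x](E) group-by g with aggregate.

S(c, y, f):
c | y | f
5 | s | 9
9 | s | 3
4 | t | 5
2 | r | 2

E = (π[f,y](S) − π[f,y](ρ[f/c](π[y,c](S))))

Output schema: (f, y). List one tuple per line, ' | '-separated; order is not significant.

Subexpression sizes:
  S → 4
  π[f,y](S) → 4
  S → 4
  π[y,c](S) → 4
  ρ[f/c](π[y,c](S)) → 4
  π[f,y](ρ[f/c](π[y,c](S))) → 4
  (π[f,y](S) − π[f,y](ρ[f/c](π[y,c](S)))) → 2

== RESULT ==
f | y
3 | s
5 | t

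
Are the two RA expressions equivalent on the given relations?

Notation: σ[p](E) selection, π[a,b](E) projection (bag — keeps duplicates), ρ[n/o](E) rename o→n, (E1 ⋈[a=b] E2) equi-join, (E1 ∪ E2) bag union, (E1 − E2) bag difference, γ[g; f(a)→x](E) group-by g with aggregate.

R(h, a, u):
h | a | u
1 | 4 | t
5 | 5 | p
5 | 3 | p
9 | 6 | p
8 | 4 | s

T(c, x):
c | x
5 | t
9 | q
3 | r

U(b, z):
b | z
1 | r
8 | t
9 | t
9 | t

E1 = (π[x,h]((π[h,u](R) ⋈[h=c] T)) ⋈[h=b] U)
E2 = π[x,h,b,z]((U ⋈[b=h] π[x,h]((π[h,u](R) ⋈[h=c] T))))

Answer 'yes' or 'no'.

E1 stepwise |·|:
  R → 5
  π[h,u](R) → 5
  T → 3
  (π[h,u](R) ⋈[h=c] T) → 3
  π[x,h]((π[h,u](R) ⋈[h=c] T)) → 3
  U → 4
  (π[x,h]((π[h,u](R) ⋈[h=c] T)) ⋈[h=b] U) → 2
E2 stepwise |·|:
  U → 4
  R → 5
  π[h,u](R) → 5
  T → 3
  (π[h,u](R) ⋈[h=c] T) → 3
  π[x,h]((π[h,u](R) ⋈[h=c] T)) → 3
  (U ⋈[b=h] π[x,h]((π[h,u](R) ⋈[h=c] T))) → 2
  π[x,h,b,z]((U ⋈[b=h] π[x,h]((π[h,u](R) ⋈[h=c] T)))) → 2

E1 and E2 produce the same multiset:
x | h | b | z
q | 9 | 9 | t
q | 9 | 9 | t

yes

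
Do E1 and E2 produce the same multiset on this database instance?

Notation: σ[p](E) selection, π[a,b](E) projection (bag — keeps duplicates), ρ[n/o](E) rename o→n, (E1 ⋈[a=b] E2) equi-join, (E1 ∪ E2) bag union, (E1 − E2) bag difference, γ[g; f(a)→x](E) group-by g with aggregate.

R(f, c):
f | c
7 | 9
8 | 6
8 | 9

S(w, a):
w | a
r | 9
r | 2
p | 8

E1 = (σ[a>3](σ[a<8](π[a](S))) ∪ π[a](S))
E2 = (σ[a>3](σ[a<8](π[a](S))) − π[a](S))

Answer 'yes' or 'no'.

E1 subexpression sizes:
  S → 3
  π[a](S) → 3
  σ[a<8](π[a](S)) → 1
  σ[a>3](σ[a<8](π[a](S))) → 0
  S → 3
  π[a](S) → 3
  (σ[a>3](σ[a<8](π[a](S))) ∪ π[a](S)) → 3
E2 subexpression sizes:
  S → 3
  π[a](S) → 3
  σ[a<8](π[a](S)) → 1
  σ[a>3](σ[a<8](π[a](S))) → 0
  S → 3
  π[a](S) → 3
  (σ[a>3](σ[a<8](π[a](S))) − π[a](S)) → 0

E1 result:
a
2
8
9
E2 result:
a
(0 rows)
Witness: (2,) appears 1× in E1 but 0× in E2.

no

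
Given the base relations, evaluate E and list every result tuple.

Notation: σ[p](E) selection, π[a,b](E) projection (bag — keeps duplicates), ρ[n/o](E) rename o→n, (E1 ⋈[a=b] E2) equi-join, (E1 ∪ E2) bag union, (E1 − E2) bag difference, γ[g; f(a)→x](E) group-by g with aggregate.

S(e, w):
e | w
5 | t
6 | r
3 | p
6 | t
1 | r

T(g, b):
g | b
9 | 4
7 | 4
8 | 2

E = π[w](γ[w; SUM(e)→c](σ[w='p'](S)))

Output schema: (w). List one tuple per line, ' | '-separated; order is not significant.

Stepwise |·|:
  S → 5
  σ[w='p'](S) → 1
  γ[w; SUM(e)→c](σ[w='p'](S)) → 1
  π[w](γ[w; SUM(e)→c](σ[w='p'](S))) → 1

== RESULT ==
w
p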